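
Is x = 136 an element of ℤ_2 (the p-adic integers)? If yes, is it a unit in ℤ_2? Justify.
x ∈ ℤ_2 but not a unit; v_2(x) = 3 > 0

ℤ_2 = {x ∈ ℚ_2 : v_2(x) ≥ 0} and ℤ_2^× = {x ∈ ℤ_2 : v_2(x) = 0}. Here v_2(136) = v_2(num) − v_2(den) = 3; compare against these criteria.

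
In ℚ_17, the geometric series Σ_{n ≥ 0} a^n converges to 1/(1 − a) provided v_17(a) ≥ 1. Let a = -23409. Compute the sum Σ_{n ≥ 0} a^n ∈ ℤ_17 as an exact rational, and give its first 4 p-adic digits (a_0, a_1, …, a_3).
Σ a^n = 1/(1 − a) = 1/23410;  first 4 digits = (1, 0, 4, 12)

v_17(a) = 2 ≥ 1, so the series converges in ℤ_17 to 1/(1 − a) = 1/(1 − (-23409)) = 1/23410. Expand this rational in ℤ_17: compute digits iteratively via d_i = x_i mod 17, x_{i+1} = (x_i − d_i)/17. The first 4 digits are (1, 0, 4, 12).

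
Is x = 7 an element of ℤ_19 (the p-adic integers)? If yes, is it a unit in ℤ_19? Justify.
x ∈ ℤ_19^× (unit); v_19(x) = 0

ℤ_19 = {x ∈ ℚ_19 : v_19(x) ≥ 0} and ℤ_19^× = {x ∈ ℤ_19 : v_19(x) = 0}. Here v_19(7) = v_19(num) − v_19(den) = 0; compare against these criteria.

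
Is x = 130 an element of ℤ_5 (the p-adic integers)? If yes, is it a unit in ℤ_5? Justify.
x ∈ ℤ_5 but not a unit; v_5(x) = 1 > 0

ℤ_5 = {x ∈ ℚ_5 : v_5(x) ≥ 0} and ℤ_5^× = {x ∈ ℤ_5 : v_5(x) = 0}. Here v_5(130) = v_5(num) − v_5(den) = 1; compare against these criteria.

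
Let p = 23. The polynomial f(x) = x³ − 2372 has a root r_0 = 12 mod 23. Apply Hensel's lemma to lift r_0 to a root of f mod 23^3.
r_2 = 8982 (mod 12167)

Hensel: r_{i+1} = r_i − f(r_i)/f′(r_i) mod 23^{i+2}, where f′(x) = 3x². Iterate:
  r_0 = 12 (mod 23)
  r_1 = 518 (mod 529)
  r_2 = 8982 (mod 12167)
Final: r = 8982 with f(r) ≡ 0 mod 23^3.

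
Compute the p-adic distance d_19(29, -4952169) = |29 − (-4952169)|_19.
d_19(29, -4952169) = 1/2476099

Step 1 — x − y = 29 − (-4952169) = 4952198. Step 2 — v_19(4952198) = 5 (factor: 4952198 = (19^5 · 2); the sign does not affect v_p). Step 3 — |x − y|_19 = 19^{-5} = 1/2476099.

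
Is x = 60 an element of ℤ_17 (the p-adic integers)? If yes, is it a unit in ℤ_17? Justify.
x ∈ ℤ_17^× (unit); v_17(x) = 0

ℤ_17 = {x ∈ ℚ_17 : v_17(x) ≥ 0} and ℤ_17^× = {x ∈ ℤ_17 : v_17(x) = 0}. Here v_17(60) = v_17(num) − v_17(den) = 0; compare against these criteria.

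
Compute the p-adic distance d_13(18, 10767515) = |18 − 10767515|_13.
d_13(18, 10767515) = 1/371293

Step 1 — x − y = 18 − 10767515 = -10767497. Step 2 — v_13(-10767497) = 5 (factor: -10767497 = −(13^5 · 29); the sign does not affect v_p). Step 3 — |x − y|_13 = 13^{-5} = 1/371293.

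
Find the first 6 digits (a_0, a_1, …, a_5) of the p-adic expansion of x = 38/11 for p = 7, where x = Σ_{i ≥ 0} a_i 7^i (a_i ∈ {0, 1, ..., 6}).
(a_0, …, a_5) = (6, 6, 1, 1, 3, 4)

v_7(38/11) = 0 (numerator and denominator both coprime to 7), so x ∈ ℤ_7^×. Compute digits iteratively via a_i = x_i mod 7, x_{i+1} = (x_i − a_i)/7, with x_0 = x:
  x_0 = 38/11;  a_0 = 6;  x_1 = (x_0 − 6)/7 = -4/11
  x_1 = -4/11;  a_1 = 6;  x_2 = (x_1 − 6)/7 = -10/11
  x_2 = -10/11;  a_2 = 1;  x_3 = (x_2 − 1)/7 = -3/11
  x_3 = -3/11;  a_3 = 1;  x_4 = (x_3 − 1)/7 = -2/11
  x_4 = -2/11;  a_4 = 3;  x_5 = (x_4 − 3)/7 = -5/11
  x_5 = -5/11;  a_5 = 4;  x_6 = (x_5 − 4)/7 = -7/11
Digits: (6, 6, 1, 1, 3, 4).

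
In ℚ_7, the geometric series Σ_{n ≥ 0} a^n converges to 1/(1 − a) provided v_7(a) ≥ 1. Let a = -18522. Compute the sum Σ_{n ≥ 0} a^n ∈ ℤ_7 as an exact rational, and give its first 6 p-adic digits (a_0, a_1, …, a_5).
Σ a^n = 1/(1 − a) = 1/18523;  first 6 digits = (1, 0, 0, 2, 6, 5)

v_7(a) = 3 ≥ 1, so the series converges in ℤ_7 to 1/(1 − a) = 1/(1 − (-18522)) = 1/18523. Expand this rational in ℤ_7: compute digits iteratively via d_i = x_i mod 7, x_{i+1} = (x_i − d_i)/7. The first 6 digits are (1, 0, 0, 2, 6, 5).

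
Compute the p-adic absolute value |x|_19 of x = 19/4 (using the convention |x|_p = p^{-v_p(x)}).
|19/4|_19 = 1/19

Step 1 — compute v_19(x) by factoring powers of 19 out of the numerator and denominator: v_19(19/4) = 1. Step 2 — apply |x|_p = p^{-v_p(x)} = 19^{-1} = 1/19.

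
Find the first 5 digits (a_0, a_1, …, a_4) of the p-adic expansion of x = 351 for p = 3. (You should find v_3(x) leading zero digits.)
(a_0, …, a_4) = (0, 0, 0, 1, 1)

v_3(351) = 3, so a_0 = ... = a_2 = 0. Factor out: x = 3^3 · u with u = 13 a unit in ℤ_3. Expand u iteratively via a_{v+i} = u_i mod 3, u_{i+1} = (u_i − a_{v+i})/3:
  u_0 = 13;  a_3 = 1;  u_1 = (u_0 − 1)/3 = 4
  u_1 = 4;  a_4 = 1;  u_2 = (u_1 − 1)/3 = 1
Digits: (0, 0, 0, 1, 1).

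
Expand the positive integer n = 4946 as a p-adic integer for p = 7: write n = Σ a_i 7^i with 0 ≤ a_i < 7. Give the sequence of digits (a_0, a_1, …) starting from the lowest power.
(a_0, a_1, …) = (4, 6, 2, 0, 2)

Repeated division by 7 gives the digits low-to-high: 4946 = 4 + 6·7^1 + 2·7^2 + 2·7^4. Digit sequence: (4, 6, 2, 0, 2).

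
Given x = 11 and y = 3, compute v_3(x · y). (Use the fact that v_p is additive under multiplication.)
v_3(33) = 1

v_p(x) = 0 (factor: 11 = 3^0 · 11); v_p(y) = 1 (factor: 3 = 3^1 · 1). Additivity: v_p(xy) = v_p(x) + v_p(y) = 0 + 1 = 1. (Direct check: xy = 33 = 3^1 · (11).)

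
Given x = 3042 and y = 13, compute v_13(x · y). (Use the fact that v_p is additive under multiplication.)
v_13(39546) = 3

v_p(x) = 2 (factor: 3042 = 13^2 · 18); v_p(y) = 1 (factor: 13 = 13^1 · 1). Additivity: v_p(xy) = v_p(x) + v_p(y) = 2 + 1 = 3. (Direct check: xy = 39546 = 13^3 · (18).)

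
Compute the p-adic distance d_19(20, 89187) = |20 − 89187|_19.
d_19(20, 89187) = 1/6859

Step 1 — x − y = 20 − 89187 = -89167. Step 2 — v_19(-89167) = 3 (factor: -89167 = −(19^3 · 13); the sign does not affect v_p). Step 3 — |x − y|_19 = 19^{-3} = 1/6859.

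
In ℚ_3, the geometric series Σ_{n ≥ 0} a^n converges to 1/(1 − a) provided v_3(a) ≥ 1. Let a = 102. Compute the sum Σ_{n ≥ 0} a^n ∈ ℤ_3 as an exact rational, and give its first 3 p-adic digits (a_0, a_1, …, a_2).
Σ a^n = 1/(1 − a) = -1/101;  first 3 digits = (1, 1, 0)

v_3(a) = 1 ≥ 1, so the series converges in ℤ_3 to 1/(1 − a) = 1/(1 − 102) = -1/101. Expand this rational in ℤ_3: compute digits iteratively via d_i = x_i mod 3, x_{i+1} = (x_i − d_i)/3. The first 3 digits are (1, 1, 0).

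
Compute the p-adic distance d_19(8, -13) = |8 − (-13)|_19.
d_19(8, -13) = 1

Step 1 — x − y = 8 − (-13) = 21. Step 2 — v_19(21) = 0 (factor: 21 = (19^0 · 21); the sign does not affect v_p). Step 3 — |x − y|_19 = 19^{0} = 1.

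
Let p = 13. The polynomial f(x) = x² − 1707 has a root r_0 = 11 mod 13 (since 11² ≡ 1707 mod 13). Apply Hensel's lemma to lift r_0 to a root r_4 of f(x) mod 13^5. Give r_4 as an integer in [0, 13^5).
r_4 = 176811 (mod 371293)

Hensel's recurrence: r_{i+1} = r_i − f(r_i)·(f′(r_i))^{-1} mod 13^{i+2}, with f′(x) = 2x. Iterate:
  r_0 = 11 (mod 13)
  r_1 = 37 (mod 169)
  r_2 = 1051 (mod 2197)
  r_3 = 5445 (mod 28561)
  r_4 = 176811 (mod 371293)
Final: r_4 = 176811, and one checks f(r_4) ≡ 0 mod 13^5.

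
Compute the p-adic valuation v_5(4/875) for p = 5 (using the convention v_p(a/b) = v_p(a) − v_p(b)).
v_5(4/875) = -3

Factor powers of 5 from the numerator and denominator of the reduced fraction: 4 = 5^0 · 4 and 875 = 5^3 · 7. Apply v_p(a/b) = v_p(a) − v_p(b): v_5(4/875) = 0 − 3 = -3.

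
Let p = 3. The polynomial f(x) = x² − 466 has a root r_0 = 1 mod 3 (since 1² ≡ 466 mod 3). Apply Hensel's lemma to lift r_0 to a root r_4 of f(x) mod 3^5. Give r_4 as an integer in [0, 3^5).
r_4 = 202 (mod 243)

Hensel's recurrence: r_{i+1} = r_i − f(r_i)·(f′(r_i))^{-1} mod 3^{i+2}, with f′(x) = 2x. Iterate:
  r_0 = 1 (mod 3)
  r_1 = 4 (mod 9)
  r_2 = 13 (mod 27)
  r_3 = 40 (mod 81)
  r_4 = 202 (mod 243)
Final: r_4 = 202, and one checks f(r_4) ≡ 0 mod 3^5.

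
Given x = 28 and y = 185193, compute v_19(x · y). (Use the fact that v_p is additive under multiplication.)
v_19(5185404) = 3

v_p(x) = 0 (factor: 28 = 19^0 · 28); v_p(y) = 3 (factor: 185193 = 19^3 · 27). Additivity: v_p(xy) = v_p(x) + v_p(y) = 0 + 3 = 3. (Direct check: xy = 5185404 = 19^3 · (756).)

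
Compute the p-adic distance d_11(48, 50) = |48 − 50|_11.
d_11(48, 50) = 1

Step 1 — x − y = 48 − 50 = -2. Step 2 — v_11(-2) = 0 (factor: -2 = −(11^0 · 2); the sign does not affect v_p). Step 3 — |x − y|_11 = 11^{0} = 1.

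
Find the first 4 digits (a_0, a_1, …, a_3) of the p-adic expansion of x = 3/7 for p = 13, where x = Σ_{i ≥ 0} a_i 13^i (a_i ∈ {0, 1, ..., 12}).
(a_0, …, a_3) = (6, 7, 5, 7)

v_13(3/7) = 0 (numerator and denominator both coprime to 13), so x ∈ ℤ_13^×. Compute digits iteratively via a_i = x_i mod 13, x_{i+1} = (x_i − a_i)/13, with x_0 = x:
  x_0 = 3/7;  a_0 = 6;  x_1 = (x_0 − 6)/13 = -3/7
  x_1 = -3/7;  a_1 = 7;  x_2 = (x_1 − 7)/13 = -4/7
  x_2 = -4/7;  a_2 = 5;  x_3 = (x_2 − 5)/13 = -3/7
  x_3 = -3/7;  a_3 = 7;  x_4 = (x_3 − 7)/13 = -4/7
Digits: (6, 7, 5, 7).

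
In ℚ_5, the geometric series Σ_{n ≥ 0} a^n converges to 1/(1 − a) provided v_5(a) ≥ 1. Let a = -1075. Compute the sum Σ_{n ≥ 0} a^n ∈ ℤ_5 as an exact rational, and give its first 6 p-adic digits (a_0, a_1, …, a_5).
Σ a^n = 1/(1 − a) = 1/1076;  first 6 digits = (1, 0, 2, 1, 2, 4)

v_5(a) = 2 ≥ 1, so the series converges in ℤ_5 to 1/(1 − a) = 1/(1 − (-1075)) = 1/1076. Expand this rational in ℤ_5: compute digits iteratively via d_i = x_i mod 5, x_{i+1} = (x_i − d_i)/5. The first 6 digits are (1, 0, 2, 1, 2, 4).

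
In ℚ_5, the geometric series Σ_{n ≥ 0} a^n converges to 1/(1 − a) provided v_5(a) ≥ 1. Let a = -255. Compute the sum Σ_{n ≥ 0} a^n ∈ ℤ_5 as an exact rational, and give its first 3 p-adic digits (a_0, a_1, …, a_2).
Σ a^n = 1/(1 − a) = 1/256;  first 3 digits = (1, 4, 0)

v_5(a) = 1 ≥ 1, so the series converges in ℤ_5 to 1/(1 − a) = 1/(1 − (-255)) = 1/256. Expand this rational in ℤ_5: compute digits iteratively via d_i = x_i mod 5, x_{i+1} = (x_i − d_i)/5. The first 3 digits are (1, 4, 0).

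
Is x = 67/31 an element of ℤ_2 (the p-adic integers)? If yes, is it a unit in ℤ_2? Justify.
x ∈ ℤ_2^× (unit); v_2(x) = 0

ℤ_2 = {x ∈ ℚ_2 : v_2(x) ≥ 0} and ℤ_2^× = {x ∈ ℤ_2 : v_2(x) = 0}. Here v_2(67/31) = v_2(num) − v_2(den) = 0; compare against these criteria.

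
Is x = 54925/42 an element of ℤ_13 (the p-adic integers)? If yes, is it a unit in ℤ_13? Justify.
x ∈ ℤ_13 but not a unit; v_13(x) = 3 > 0

ℤ_13 = {x ∈ ℚ_13 : v_13(x) ≥ 0} and ℤ_13^× = {x ∈ ℤ_13 : v_13(x) = 0}. Here v_13(54925/42) = v_13(num) − v_13(den) = 3; compare against these criteria.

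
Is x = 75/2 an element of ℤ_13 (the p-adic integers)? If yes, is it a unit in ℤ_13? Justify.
x ∈ ℤ_13^× (unit); v_13(x) = 0

ℤ_13 = {x ∈ ℚ_13 : v_13(x) ≥ 0} and ℤ_13^× = {x ∈ ℤ_13 : v_13(x) = 0}. Here v_13(75/2) = v_13(num) − v_13(den) = 0; compare against these criteria.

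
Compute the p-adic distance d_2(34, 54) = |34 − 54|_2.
d_2(34, 54) = 1/4

Step 1 — x − y = 34 − 54 = -20. Step 2 — v_2(-20) = 2 (factor: -20 = −(2^2 · 5); the sign does not affect v_p). Step 3 — |x − y|_2 = 2^{-2} = 1/4.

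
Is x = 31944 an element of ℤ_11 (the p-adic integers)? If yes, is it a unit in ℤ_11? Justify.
x ∈ ℤ_11 but not a unit; v_11(x) = 3 > 0

ℤ_11 = {x ∈ ℚ_11 : v_11(x) ≥ 0} and ℤ_11^× = {x ∈ ℤ_11 : v_11(x) = 0}. Here v_11(31944) = v_11(num) − v_11(den) = 3; compare against these criteria.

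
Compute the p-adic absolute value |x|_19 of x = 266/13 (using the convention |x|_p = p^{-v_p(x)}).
|266/13|_19 = 1/19

Step 1 — compute v_19(x) by factoring powers of 19 out of the numerator and denominator: v_19(266/13) = 1. Step 2 — apply |x|_p = p^{-v_p(x)} = 19^{-1} = 1/19.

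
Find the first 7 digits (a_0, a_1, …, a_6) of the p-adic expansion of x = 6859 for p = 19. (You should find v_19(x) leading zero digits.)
(a_0, …, a_6) = (0, 0, 0, 1, 0, 0, 0)

v_19(6859) = 3, so a_0 = ... = a_2 = 0. Factor out: x = 19^3 · u with u = 1 a unit in ℤ_19. Expand u iteratively via a_{v+i} = u_i mod 19, u_{i+1} = (u_i − a_{v+i})/19:
  u_0 = 1;  a_3 = 1;  u_1 = (u_0 − 1)/19 = 0
  u_1 = 0;  a_4 = 0;  u_2 = (u_1 − 0)/19 = 0
  u_2 = 0;  a_5 = 0;  u_3 = (u_2 − 0)/19 = 0
  u_3 = 0;  a_6 = 0;  u_4 = (u_3 − 0)/19 = 0
Digits: (0, 0, 0, 1, 0, 0, 0).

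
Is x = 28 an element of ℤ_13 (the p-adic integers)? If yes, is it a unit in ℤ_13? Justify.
x ∈ ℤ_13^× (unit); v_13(x) = 0

ℤ_13 = {x ∈ ℚ_13 : v_13(x) ≥ 0} and ℤ_13^× = {x ∈ ℤ_13 : v_13(x) = 0}. Here v_13(28) = v_13(num) − v_13(den) = 0; compare against these criteria.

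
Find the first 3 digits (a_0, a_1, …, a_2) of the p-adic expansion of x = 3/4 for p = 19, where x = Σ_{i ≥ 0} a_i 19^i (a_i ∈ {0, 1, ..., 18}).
(a_0, …, a_2) = (15, 4, 14)

v_19(3/4) = 0 (numerator and denominator both coprime to 19), so x ∈ ℤ_19^×. Compute digits iteratively via a_i = x_i mod 19, x_{i+1} = (x_i − a_i)/19, with x_0 = x:
  x_0 = 3/4;  a_0 = 15;  x_1 = (x_0 − 15)/19 = -3/4
  x_1 = -3/4;  a_1 = 4;  x_2 = (x_1 − 4)/19 = -1/4
  x_2 = -1/4;  a_2 = 14;  x_3 = (x_2 − 14)/19 = -3/4
Digits: (15, 4, 14).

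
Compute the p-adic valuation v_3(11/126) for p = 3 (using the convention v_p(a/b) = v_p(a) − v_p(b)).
v_3(11/126) = -2

Factor powers of 3 from the numerator and denominator of the reduced fraction: 11 = 3^0 · 11 and 126 = 3^2 · 14. Apply v_p(a/b) = v_p(a) − v_p(b): v_3(11/126) = 0 − 2 = -2.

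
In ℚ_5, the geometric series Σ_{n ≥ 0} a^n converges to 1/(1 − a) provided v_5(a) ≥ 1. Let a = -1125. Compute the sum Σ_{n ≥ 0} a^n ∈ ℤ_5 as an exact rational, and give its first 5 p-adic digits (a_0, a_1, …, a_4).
Σ a^n = 1/(1 − a) = 1/1126;  first 5 digits = (1, 0, 0, 1, 3)

v_5(a) = 3 ≥ 1, so the series converges in ℤ_5 to 1/(1 − a) = 1/(1 − (-1125)) = 1/1126. Expand this rational in ℤ_5: compute digits iteratively via d_i = x_i mod 5, x_{i+1} = (x_i − d_i)/5. The first 5 digits are (1, 0, 0, 1, 3).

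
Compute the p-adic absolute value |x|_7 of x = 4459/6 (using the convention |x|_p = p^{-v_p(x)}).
|4459/6|_7 = 1/343

Step 1 — compute v_7(x) by factoring powers of 7 out of the numerator and denominator: v_7(4459/6) = 3. Step 2 — apply |x|_p = p^{-v_p(x)} = 7^{-3} = 1/343.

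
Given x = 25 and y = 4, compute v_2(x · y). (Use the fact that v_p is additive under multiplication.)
v_2(100) = 2

v_p(x) = 0 (factor: 25 = 2^0 · 25); v_p(y) = 2 (factor: 4 = 2^2 · 1). Additivity: v_p(xy) = v_p(x) + v_p(y) = 0 + 2 = 2. (Direct check: xy = 100 = 2^2 · (25).)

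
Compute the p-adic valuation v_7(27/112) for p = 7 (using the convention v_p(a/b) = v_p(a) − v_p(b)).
v_7(27/112) = -1

Factor powers of 7 from the numerator and denominator of the reduced fraction: 27 = 7^0 · 27 and 112 = 7^1 · 16. Apply v_p(a/b) = v_p(a) − v_p(b): v_7(27/112) = 0 − 1 = -1.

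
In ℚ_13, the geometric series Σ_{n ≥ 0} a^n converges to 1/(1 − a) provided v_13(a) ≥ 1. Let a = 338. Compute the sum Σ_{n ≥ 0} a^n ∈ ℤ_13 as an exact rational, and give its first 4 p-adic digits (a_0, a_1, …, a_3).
Σ a^n = 1/(1 − a) = -1/337;  first 4 digits = (1, 0, 2, 0)

v_13(a) = 2 ≥ 1, so the series converges in ℤ_13 to 1/(1 − a) = 1/(1 − 338) = -1/337. Expand this rational in ℤ_13: compute digits iteratively via d_i = x_i mod 13, x_{i+1} = (x_i − d_i)/13. The first 4 digits are (1, 0, 2, 0).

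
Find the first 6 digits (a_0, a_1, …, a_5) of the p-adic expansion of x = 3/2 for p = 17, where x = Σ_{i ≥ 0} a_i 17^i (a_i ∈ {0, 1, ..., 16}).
(a_0, …, a_5) = (10, 8, 8, 8, 8, 8)

v_17(3/2) = 0 (numerator and denominator both coprime to 17), so x ∈ ℤ_17^×. Compute digits iteratively via a_i = x_i mod 17, x_{i+1} = (x_i − a_i)/17, with x_0 = x:
  x_0 = 3/2;  a_0 = 10;  x_1 = (x_0 − 10)/17 = -1/2
  x_1 = -1/2;  a_1 = 8;  x_2 = (x_1 − 8)/17 = -1/2
  x_2 = -1/2;  a_2 = 8;  x_3 = (x_2 − 8)/17 = -1/2
  x_3 = -1/2;  a_3 = 8;  x_4 = (x_3 − 8)/17 = -1/2
  x_4 = -1/2;  a_4 = 8;  x_5 = (x_4 − 8)/17 = -1/2
  x_5 = -1/2;  a_5 = 8;  x_6 = (x_5 − 8)/17 = -1/2
Digits: (10, 8, 8, 8, 8, 8).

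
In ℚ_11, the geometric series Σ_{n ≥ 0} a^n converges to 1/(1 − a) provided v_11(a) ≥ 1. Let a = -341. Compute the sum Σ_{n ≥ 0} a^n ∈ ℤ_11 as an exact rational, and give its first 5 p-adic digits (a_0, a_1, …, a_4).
Σ a^n = 1/(1 − a) = 1/342;  first 5 digits = (1, 2, 1, 7, 10)

v_11(a) = 1 ≥ 1, so the series converges in ℤ_11 to 1/(1 − a) = 1/(1 − (-341)) = 1/342. Expand this rational in ℤ_11: compute digits iteratively via d_i = x_i mod 11, x_{i+1} = (x_i − d_i)/11. The first 5 digits are (1, 2, 1, 7, 10).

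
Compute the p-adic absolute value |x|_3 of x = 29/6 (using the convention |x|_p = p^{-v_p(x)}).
|29/6|_3 = 3

Step 1 — compute v_3(x) by factoring powers of 3 out of the numerator and denominator: v_3(29/6) = -1. Step 2 — apply |x|_p = p^{-v_p(x)} = 3^{1} = 3.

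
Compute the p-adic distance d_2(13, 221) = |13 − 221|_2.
d_2(13, 221) = 1/16

Step 1 — x − y = 13 − 221 = -208. Step 2 — v_2(-208) = 4 (factor: -208 = −(2^4 · 13); the sign does not affect v_p). Step 3 — |x − y|_2 = 2^{-4} = 1/16.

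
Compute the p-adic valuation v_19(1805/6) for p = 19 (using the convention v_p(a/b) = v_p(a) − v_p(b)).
v_19(1805/6) = 2

Factor powers of 19 from the numerator and denominator of the reduced fraction: 1805 = 19^2 · 5 and 6 = 19^0 · 6. Apply v_p(a/b) = v_p(a) − v_p(b): v_19(1805/6) = 2 − 0 = 2.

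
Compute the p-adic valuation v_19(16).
v_19(16) = 0

v_19(n) is the largest exponent k such that 19^k divides n. Factor out: 16 = 19^0 · 16. (Sign doesn't affect v_p.) So v_19(16) = 0.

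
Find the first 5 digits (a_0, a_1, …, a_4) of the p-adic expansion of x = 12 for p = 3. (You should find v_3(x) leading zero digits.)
(a_0, …, a_4) = (0, 1, 1, 0, 0)

v_3(12) = 1, so a_0 = ... = a_0 = 0. Factor out: x = 3^1 · u with u = 4 a unit in ℤ_3. Expand u iteratively via a_{v+i} = u_i mod 3, u_{i+1} = (u_i − a_{v+i})/3:
  u_0 = 4;  a_1 = 1;  u_1 = (u_0 − 1)/3 = 1
  u_1 = 1;  a_2 = 1;  u_2 = (u_1 − 1)/3 = 0
  u_2 = 0;  a_3 = 0;  u_3 = (u_2 − 0)/3 = 0
  u_3 = 0;  a_4 = 0;  u_4 = (u_3 − 0)/3 = 0
Digits: (0, 1, 1, 0, 0).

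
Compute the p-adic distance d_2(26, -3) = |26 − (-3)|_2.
d_2(26, -3) = 1

Step 1 — x − y = 26 − (-3) = 29. Step 2 — v_2(29) = 0 (factor: 29 = (2^0 · 29); the sign does not affect v_p). Step 3 — |x − y|_2 = 2^{0} = 1.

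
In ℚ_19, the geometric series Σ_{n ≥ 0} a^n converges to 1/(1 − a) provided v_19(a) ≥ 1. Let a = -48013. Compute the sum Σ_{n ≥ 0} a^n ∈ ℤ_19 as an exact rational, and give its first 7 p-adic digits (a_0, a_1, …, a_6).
Σ a^n = 1/(1 − a) = 1/48014;  first 7 digits = (1, 0, 0, 12, 18, 18, 10)

v_19(a) = 3 ≥ 1, so the series converges in ℤ_19 to 1/(1 − a) = 1/(1 − (-48013)) = 1/48014. Expand this rational in ℤ_19: compute digits iteratively via d_i = x_i mod 19, x_{i+1} = (x_i − d_i)/19. The first 7 digits are (1, 0, 0, 12, 18, 18, 10).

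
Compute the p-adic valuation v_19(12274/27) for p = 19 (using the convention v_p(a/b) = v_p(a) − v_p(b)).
v_19(12274/27) = 2

Factor powers of 19 from the numerator and denominator of the reduced fraction: 12274 = 19^2 · 34 and 27 = 19^0 · 27. Apply v_p(a/b) = v_p(a) − v_p(b): v_19(12274/27) = 2 − 0 = 2.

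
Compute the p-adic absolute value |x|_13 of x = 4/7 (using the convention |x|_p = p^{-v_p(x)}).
|4/7|_13 = 1

Step 1 — compute v_13(x) by factoring powers of 13 out of the numerator and denominator: v_13(4/7) = 0. Step 2 — apply |x|_p = p^{-v_p(x)} = 13^{0} = 1.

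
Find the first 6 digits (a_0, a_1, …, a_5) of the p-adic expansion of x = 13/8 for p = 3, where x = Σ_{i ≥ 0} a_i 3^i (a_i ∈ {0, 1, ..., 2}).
(a_0, …, a_5) = (2, 1, 0, 1, 0, 1)

v_3(13/8) = 0 (numerator and denominator both coprime to 3), so x ∈ ℤ_3^×. Compute digits iteratively via a_i = x_i mod 3, x_{i+1} = (x_i − a_i)/3, with x_0 = x:
  x_0 = 13/8;  a_0 = 2;  x_1 = (x_0 − 2)/3 = -1/8
  x_1 = -1/8;  a_1 = 1;  x_2 = (x_1 − 1)/3 = -3/8
  x_2 = -3/8;  a_2 = 0;  x_3 = (x_2 − 0)/3 = -1/8
  x_3 = -1/8;  a_3 = 1;  x_4 = (x_3 − 1)/3 = -3/8
  x_4 = -3/8;  a_4 = 0;  x_5 = (x_4 − 0)/3 = -1/8
  x_5 = -1/8;  a_5 = 1;  x_6 = (x_5 − 1)/3 = -3/8
Digits: (2, 1, 0, 1, 0, 1).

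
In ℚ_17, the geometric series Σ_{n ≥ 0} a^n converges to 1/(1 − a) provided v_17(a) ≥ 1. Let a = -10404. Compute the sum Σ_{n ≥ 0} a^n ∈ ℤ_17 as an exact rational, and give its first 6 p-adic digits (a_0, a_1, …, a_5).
Σ a^n = 1/(1 − a) = 1/10405;  first 6 digits = (1, 0, 15, 14, 3, 8)

v_17(a) = 2 ≥ 1, so the series converges in ℤ_17 to 1/(1 − a) = 1/(1 − (-10404)) = 1/10405. Expand this rational in ℤ_17: compute digits iteratively via d_i = x_i mod 17, x_{i+1} = (x_i − d_i)/17. The first 6 digits are (1, 0, 15, 14, 3, 8).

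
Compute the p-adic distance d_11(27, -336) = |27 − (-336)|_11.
d_11(27, -336) = 1/121

Step 1 — x − y = 27 − (-336) = 363. Step 2 — v_11(363) = 2 (factor: 363 = (11^2 · 3); the sign does not affect v_p). Step 3 — |x − y|_11 = 11^{-2} = 1/121.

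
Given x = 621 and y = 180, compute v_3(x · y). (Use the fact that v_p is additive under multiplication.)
v_3(111780) = 5

v_p(x) = 3 (factor: 621 = 3^3 · 23); v_p(y) = 2 (factor: 180 = 3^2 · 20). Additivity: v_p(xy) = v_p(x) + v_p(y) = 3 + 2 = 5. (Direct check: xy = 111780 = 3^5 · (460).)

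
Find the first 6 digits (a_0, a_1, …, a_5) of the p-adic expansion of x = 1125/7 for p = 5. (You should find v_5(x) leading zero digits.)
(a_0, …, a_5) = (0, 0, 0, 2, 2, 1)

v_5(1125/7) = 3, so a_0 = ... = a_2 = 0. Factor out: x = 5^3 · u with u = 9/7 a unit in ℤ_5. Expand u iteratively via a_{v+i} = u_i mod 5, u_{i+1} = (u_i − a_{v+i})/5:
  u_0 = 9/7;  a_3 = 2;  u_1 = (u_0 − 2)/5 = -1/7
  u_1 = -1/7;  a_4 = 2;  u_2 = (u_1 − 2)/5 = -3/7
  u_2 = -3/7;  a_5 = 1;  u_3 = (u_2 − 1)/5 = -2/7
Digits: (0, 0, 0, 2, 2, 1).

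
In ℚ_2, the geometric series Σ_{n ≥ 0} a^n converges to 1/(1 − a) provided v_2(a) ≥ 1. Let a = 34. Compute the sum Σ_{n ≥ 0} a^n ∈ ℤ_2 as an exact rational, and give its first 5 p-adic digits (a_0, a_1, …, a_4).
Σ a^n = 1/(1 − a) = -1/33;  first 5 digits = (1, 1, 1, 1, 1)

v_2(a) = 1 ≥ 1, so the series converges in ℤ_2 to 1/(1 − a) = 1/(1 − 34) = -1/33. Expand this rational in ℤ_2: compute digits iteratively via d_i = x_i mod 2, x_{i+1} = (x_i − d_i)/2. The first 5 digits are (1, 1, 1, 1, 1).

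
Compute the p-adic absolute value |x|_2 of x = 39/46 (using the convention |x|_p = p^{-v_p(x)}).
|39/46|_2 = 2

Step 1 — compute v_2(x) by factoring powers of 2 out of the numerator and denominator: v_2(39/46) = -1. Step 2 — apply |x|_p = p^{-v_p(x)} = 2^{1} = 2.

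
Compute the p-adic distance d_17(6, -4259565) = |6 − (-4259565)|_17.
d_17(6, -4259565) = 1/1419857

Step 1 — x − y = 6 − (-4259565) = 4259571. Step 2 — v_17(4259571) = 5 (factor: 4259571 = (17^5 · 3); the sign does not affect v_p). Step 3 — |x − y|_17 = 17^{-5} = 1/1419857.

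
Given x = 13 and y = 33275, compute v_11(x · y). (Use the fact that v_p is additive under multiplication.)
v_11(432575) = 3

v_p(x) = 0 (factor: 13 = 11^0 · 13); v_p(y) = 3 (factor: 33275 = 11^3 · 25). Additivity: v_p(xy) = v_p(x) + v_p(y) = 0 + 3 = 3. (Direct check: xy = 432575 = 11^3 · (325).)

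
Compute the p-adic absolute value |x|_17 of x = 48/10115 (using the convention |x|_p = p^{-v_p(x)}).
|48/10115|_17 = 289

Step 1 — compute v_17(x) by factoring powers of 17 out of the numerator and denominator: v_17(48/10115) = -2. Step 2 — apply |x|_p = p^{-v_p(x)} = 17^{2} = 289.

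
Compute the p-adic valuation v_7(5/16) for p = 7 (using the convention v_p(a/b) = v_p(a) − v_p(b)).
v_7(5/16) = 0

Factor powers of 7 from the numerator and denominator of the reduced fraction: 5 = 7^0 · 5 and 16 = 7^0 · 16. Apply v_p(a/b) = v_p(a) − v_p(b): v_7(5/16) = 0 − 0 = 0.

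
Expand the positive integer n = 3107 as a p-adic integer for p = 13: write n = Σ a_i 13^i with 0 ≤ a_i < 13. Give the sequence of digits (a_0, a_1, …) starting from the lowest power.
(a_0, a_1, …) = (0, 5, 5, 1)

Repeated division by 13 gives the digits low-to-high: 3107 = 5·13^1 + 5·13^2 + 1·13^3. Digit sequence: (0, 5, 5, 1).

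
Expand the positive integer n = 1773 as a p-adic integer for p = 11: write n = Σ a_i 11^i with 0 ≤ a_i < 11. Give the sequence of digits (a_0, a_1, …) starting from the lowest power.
(a_0, a_1, …) = (2, 7, 3, 1)

Repeated division by 11 gives the digits low-to-high: 1773 = 2 + 7·11^1 + 3·11^2 + 1·11^3. Digit sequence: (2, 7, 3, 1).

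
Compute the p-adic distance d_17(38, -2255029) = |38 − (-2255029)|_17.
d_17(38, -2255029) = 1/83521

Step 1 — x − y = 38 − (-2255029) = 2255067. Step 2 — v_17(2255067) = 4 (factor: 2255067 = (17^4 · 27); the sign does not affect v_p). Step 3 — |x − y|_17 = 17^{-4} = 1/83521.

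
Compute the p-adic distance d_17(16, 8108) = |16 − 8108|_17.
d_17(16, 8108) = 1/289

Step 1 — x − y = 16 − 8108 = -8092. Step 2 — v_17(-8092) = 2 (factor: -8092 = −(17^2 · 28); the sign does not affect v_p). Step 3 — |x − y|_17 = 17^{-2} = 1/289.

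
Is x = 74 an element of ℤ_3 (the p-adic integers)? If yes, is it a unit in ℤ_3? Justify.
x ∈ ℤ_3^× (unit); v_3(x) = 0

ℤ_3 = {x ∈ ℚ_3 : v_3(x) ≥ 0} and ℤ_3^× = {x ∈ ℤ_3 : v_3(x) = 0}. Here v_3(74) = v_3(num) − v_3(den) = 0; compare against these criteria.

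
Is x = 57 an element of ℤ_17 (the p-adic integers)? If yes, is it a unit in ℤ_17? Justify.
x ∈ ℤ_17^× (unit); v_17(x) = 0

ℤ_17 = {x ∈ ℚ_17 : v_17(x) ≥ 0} and ℤ_17^× = {x ∈ ℤ_17 : v_17(x) = 0}. Here v_17(57) = v_17(num) − v_17(den) = 0; compare against these criteria.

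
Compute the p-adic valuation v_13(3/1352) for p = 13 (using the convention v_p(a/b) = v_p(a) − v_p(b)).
v_13(3/1352) = -2

Factor powers of 13 from the numerator and denominator of the reduced fraction: 3 = 13^0 · 3 and 1352 = 13^2 · 8. Apply v_p(a/b) = v_p(a) − v_p(b): v_13(3/1352) = 0 − 2 = -2.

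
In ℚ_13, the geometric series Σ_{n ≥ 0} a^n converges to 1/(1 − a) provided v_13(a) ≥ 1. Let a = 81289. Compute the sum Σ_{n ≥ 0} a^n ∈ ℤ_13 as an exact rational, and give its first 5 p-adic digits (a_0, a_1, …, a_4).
Σ a^n = 1/(1 − a) = -1/81288;  first 5 digits = (1, 0, 0, 11, 2)

v_13(a) = 3 ≥ 1, so the series converges in ℤ_13 to 1/(1 − a) = 1/(1 − 81289) = -1/81288. Expand this rational in ℤ_13: compute digits iteratively via d_i = x_i mod 13, x_{i+1} = (x_i − d_i)/13. The first 5 digits are (1, 0, 0, 11, 2).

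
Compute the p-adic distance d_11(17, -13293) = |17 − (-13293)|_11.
d_11(17, -13293) = 1/1331

Step 1 — x − y = 17 − (-13293) = 13310. Step 2 — v_11(13310) = 3 (factor: 13310 = (11^3 · 10); the sign does not affect v_p). Step 3 — |x − y|_11 = 11^{-3} = 1/1331.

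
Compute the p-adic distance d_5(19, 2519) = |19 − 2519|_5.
d_5(19, 2519) = 1/625

Step 1 — x − y = 19 − 2519 = -2500. Step 2 — v_5(-2500) = 4 (factor: -2500 = −(5^4 · 4); the sign does not affect v_p). Step 3 — |x − y|_5 = 5^{-4} = 1/625.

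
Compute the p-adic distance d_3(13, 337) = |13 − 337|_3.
d_3(13, 337) = 1/81

Step 1 — x − y = 13 − 337 = -324. Step 2 — v_3(-324) = 4 (factor: -324 = −(3^4 · 4); the sign does not affect v_p). Step 3 — |x − y|_3 = 3^{-4} = 1/81.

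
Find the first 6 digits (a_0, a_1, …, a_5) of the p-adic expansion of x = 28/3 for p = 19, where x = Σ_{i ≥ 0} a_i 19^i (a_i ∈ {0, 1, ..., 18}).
(a_0, …, a_5) = (3, 13, 12, 12, 12, 12)

v_19(28/3) = 0 (numerator and denominator both coprime to 19), so x ∈ ℤ_19^×. Compute digits iteratively via a_i = x_i mod 19, x_{i+1} = (x_i − a_i)/19, with x_0 = x:
  x_0 = 28/3;  a_0 = 3;  x_1 = (x_0 − 3)/19 = 1/3
  x_1 = 1/3;  a_1 = 13;  x_2 = (x_1 − 13)/19 = -2/3
  x_2 = -2/3;  a_2 = 12;  x_3 = (x_2 − 12)/19 = -2/3
  x_3 = -2/3;  a_3 = 12;  x_4 = (x_3 − 12)/19 = -2/3
  x_4 = -2/3;  a_4 = 12;  x_5 = (x_4 − 12)/19 = -2/3
  x_5 = -2/3;  a_5 = 12;  x_6 = (x_5 − 12)/19 = -2/3
Digits: (3, 13, 12, 12, 12, 12).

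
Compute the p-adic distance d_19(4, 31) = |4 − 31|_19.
d_19(4, 31) = 1

Step 1 — x − y = 4 − 31 = -27. Step 2 — v_19(-27) = 0 (factor: -27 = −(19^0 · 27); the sign does not affect v_p). Step 3 — |x − y|_19 = 19^{0} = 1.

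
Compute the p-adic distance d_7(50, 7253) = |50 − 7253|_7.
d_7(50, 7253) = 1/2401

Step 1 — x − y = 50 − 7253 = -7203. Step 2 — v_7(-7203) = 4 (factor: -7203 = −(7^4 · 3); the sign does not affect v_p). Step 3 — |x − y|_7 = 7^{-4} = 1/2401.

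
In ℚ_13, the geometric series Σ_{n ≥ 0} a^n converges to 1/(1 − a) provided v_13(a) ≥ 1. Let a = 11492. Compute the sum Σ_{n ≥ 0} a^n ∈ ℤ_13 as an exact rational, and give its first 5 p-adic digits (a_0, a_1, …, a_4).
Σ a^n = 1/(1 − a) = -1/11491;  first 5 digits = (1, 0, 3, 5, 9)

v_13(a) = 2 ≥ 1, so the series converges in ℤ_13 to 1/(1 − a) = 1/(1 − 11492) = -1/11491. Expand this rational in ℤ_13: compute digits iteratively via d_i = x_i mod 13, x_{i+1} = (x_i − d_i)/13. The first 5 digits are (1, 0, 3, 5, 9).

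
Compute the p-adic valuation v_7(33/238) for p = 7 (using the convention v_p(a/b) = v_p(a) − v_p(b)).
v_7(33/238) = -1

Factor powers of 7 from the numerator and denominator of the reduced fraction: 33 = 7^0 · 33 and 238 = 7^1 · 34. Apply v_p(a/b) = v_p(a) − v_p(b): v_7(33/238) = 0 − 1 = -1.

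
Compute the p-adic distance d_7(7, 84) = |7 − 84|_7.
d_7(7, 84) = 1/7

Step 1 — x − y = 7 − 84 = -77. Step 2 — v_7(-77) = 1 (factor: -77 = −(7^1 · 11); the sign does not affect v_p). Step 3 — |x − y|_7 = 7^{-1} = 1/7.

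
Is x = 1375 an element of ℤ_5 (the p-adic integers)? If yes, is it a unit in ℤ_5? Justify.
x ∈ ℤ_5 but not a unit; v_5(x) = 3 > 0

ℤ_5 = {x ∈ ℚ_5 : v_5(x) ≥ 0} and ℤ_5^× = {x ∈ ℤ_5 : v_5(x) = 0}. Here v_5(1375) = v_5(num) − v_5(den) = 3; compare against these criteria.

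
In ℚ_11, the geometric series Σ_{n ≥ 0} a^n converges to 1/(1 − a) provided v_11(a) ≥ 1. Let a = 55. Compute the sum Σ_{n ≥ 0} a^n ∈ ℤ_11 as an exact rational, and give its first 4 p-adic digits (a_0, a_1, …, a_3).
Σ a^n = 1/(1 − a) = -1/54;  first 4 digits = (1, 5, 3, 6)

v_11(a) = 1 ≥ 1, so the series converges in ℤ_11 to 1/(1 − a) = 1/(1 − 55) = -1/54. Expand this rational in ℤ_11: compute digits iteratively via d_i = x_i mod 11, x_{i+1} = (x_i − d_i)/11. The first 4 digits are (1, 5, 3, 6).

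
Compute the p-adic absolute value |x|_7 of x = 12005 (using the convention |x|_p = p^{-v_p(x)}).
|12005|_7 = 1/2401

Step 1 — compute v_7(x) by factoring powers of 7 out of the numerator and denominator: v_7(12005) = 4. Step 2 — apply |x|_p = p^{-v_p(x)} = 7^{-4} = 1/2401.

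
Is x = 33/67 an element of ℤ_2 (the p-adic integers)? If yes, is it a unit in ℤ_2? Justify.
x ∈ ℤ_2^× (unit); v_2(x) = 0

ℤ_2 = {x ∈ ℚ_2 : v_2(x) ≥ 0} and ℤ_2^× = {x ∈ ℤ_2 : v_2(x) = 0}. Here v_2(33/67) = v_2(num) − v_2(den) = 0; compare against these criteria.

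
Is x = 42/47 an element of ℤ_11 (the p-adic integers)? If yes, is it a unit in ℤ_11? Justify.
x ∈ ℤ_11^× (unit); v_11(x) = 0

ℤ_11 = {x ∈ ℚ_11 : v_11(x) ≥ 0} and ℤ_11^× = {x ∈ ℤ_11 : v_11(x) = 0}. Here v_11(42/47) = v_11(num) − v_11(den) = 0; compare against these criteria.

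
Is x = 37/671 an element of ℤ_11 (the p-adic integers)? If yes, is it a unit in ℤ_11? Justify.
x ∉ ℤ_11 (v_11(x) = -1 < 0)

ℤ_11 = {x ∈ ℚ_11 : v_11(x) ≥ 0} and ℤ_11^× = {x ∈ ℤ_11 : v_11(x) = 0}. Here v_11(37/671) = v_11(num) − v_11(den) = -1; compare against these criteria.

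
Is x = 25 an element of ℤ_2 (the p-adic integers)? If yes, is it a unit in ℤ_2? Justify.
x ∈ ℤ_2^× (unit); v_2(x) = 0

ℤ_2 = {x ∈ ℚ_2 : v_2(x) ≥ 0} and ℤ_2^× = {x ∈ ℤ_2 : v_2(x) = 0}. Here v_2(25) = v_2(num) − v_2(den) = 0; compare against these criteria.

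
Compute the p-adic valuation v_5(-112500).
v_5(-112500) = 5

v_5(n) is the largest exponent k such that 5^k divides n. Factor out: -112500 = -5^5 · 36. (Sign doesn't affect v_p.) So v_5(-112500) = 5.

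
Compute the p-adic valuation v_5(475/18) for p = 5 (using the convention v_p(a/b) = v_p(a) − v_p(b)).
v_5(475/18) = 2

Factor powers of 5 from the numerator and denominator of the reduced fraction: 475 = 5^2 · 19 and 18 = 5^0 · 18. Apply v_p(a/b) = v_p(a) − v_p(b): v_5(475/18) = 2 − 0 = 2.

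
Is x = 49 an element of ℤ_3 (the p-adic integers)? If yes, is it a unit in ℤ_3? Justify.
x ∈ ℤ_3^× (unit); v_3(x) = 0

ℤ_3 = {x ∈ ℚ_3 : v_3(x) ≥ 0} and ℤ_3^× = {x ∈ ℤ_3 : v_3(x) = 0}. Here v_3(49) = v_3(num) − v_3(den) = 0; compare against these criteria.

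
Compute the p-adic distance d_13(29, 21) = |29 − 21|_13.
d_13(29, 21) = 1

Step 1 — x − y = 29 − 21 = 8. Step 2 — v_13(8) = 0 (factor: 8 = (13^0 · 8); the sign does not affect v_p). Step 3 — |x − y|_13 = 13^{0} = 1.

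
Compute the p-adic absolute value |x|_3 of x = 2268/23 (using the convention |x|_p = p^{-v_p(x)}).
|2268/23|_3 = 1/81

Step 1 — compute v_3(x) by factoring powers of 3 out of the numerator and denominator: v_3(2268/23) = 4. Step 2 — apply |x|_p = p^{-v_p(x)} = 3^{-4} = 1/81.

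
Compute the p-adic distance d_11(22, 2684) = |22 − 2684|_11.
d_11(22, 2684) = 1/1331

Step 1 — x − y = 22 − 2684 = -2662. Step 2 — v_11(-2662) = 3 (factor: -2662 = −(11^3 · 2); the sign does not affect v_p). Step 3 — |x − y|_11 = 11^{-3} = 1/1331.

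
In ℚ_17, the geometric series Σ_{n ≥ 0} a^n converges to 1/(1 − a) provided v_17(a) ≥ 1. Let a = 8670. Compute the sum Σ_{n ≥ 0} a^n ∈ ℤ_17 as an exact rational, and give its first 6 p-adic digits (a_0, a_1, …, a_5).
Σ a^n = 1/(1 − a) = -1/8669;  first 6 digits = (1, 0, 13, 1, 16, 1)

v_17(a) = 2 ≥ 1, so the series converges in ℤ_17 to 1/(1 − a) = 1/(1 − 8670) = -1/8669. Expand this rational in ℤ_17: compute digits iteratively via d_i = x_i mod 17, x_{i+1} = (x_i − d_i)/17. The first 6 digits are (1, 0, 13, 1, 16, 1).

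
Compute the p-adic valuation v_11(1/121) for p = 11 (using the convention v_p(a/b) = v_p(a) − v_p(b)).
v_11(1/121) = -2

Factor powers of 11 from the numerator and denominator of the reduced fraction: 1 = 11^0 · 1 and 121 = 11^2 · 1. Apply v_p(a/b) = v_p(a) − v_p(b): v_11(1/121) = 0 − 2 = -2.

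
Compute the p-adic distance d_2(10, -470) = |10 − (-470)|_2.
d_2(10, -470) = 1/32

Step 1 — x − y = 10 − (-470) = 480. Step 2 — v_2(480) = 5 (factor: 480 = (2^5 · 15); the sign does not affect v_p). Step 3 — |x − y|_2 = 2^{-5} = 1/32.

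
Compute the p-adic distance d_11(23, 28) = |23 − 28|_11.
d_11(23, 28) = 1

Step 1 — x − y = 23 − 28 = -5. Step 2 — v_11(-5) = 0 (factor: -5 = −(11^0 · 5); the sign does not affect v_p). Step 3 — |x − y|_11 = 11^{0} = 1.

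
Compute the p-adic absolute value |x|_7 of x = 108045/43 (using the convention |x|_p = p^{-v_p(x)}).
|108045/43|_7 = 1/2401

Step 1 — compute v_7(x) by factoring powers of 7 out of the numerator and denominator: v_7(108045/43) = 4. Step 2 — apply |x|_p = p^{-v_p(x)} = 7^{-4} = 1/2401.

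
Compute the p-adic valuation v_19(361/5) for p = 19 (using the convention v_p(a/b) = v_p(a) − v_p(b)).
v_19(361/5) = 2

Factor powers of 19 from the numerator and denominator of the reduced fraction: 361 = 19^2 · 1 and 5 = 19^0 · 5. Apply v_p(a/b) = v_p(a) − v_p(b): v_19(361/5) = 2 − 0 = 2.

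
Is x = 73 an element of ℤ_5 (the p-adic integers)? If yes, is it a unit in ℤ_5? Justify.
x ∈ ℤ_5^× (unit); v_5(x) = 0

ℤ_5 = {x ∈ ℚ_5 : v_5(x) ≥ 0} and ℤ_5^× = {x ∈ ℤ_5 : v_5(x) = 0}. Here v_5(73) = v_5(num) − v_5(den) = 0; compare against these criteria.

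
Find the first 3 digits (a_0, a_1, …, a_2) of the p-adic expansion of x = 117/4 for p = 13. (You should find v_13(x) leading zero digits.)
(a_0, …, a_2) = (0, 12, 9)

v_13(117/4) = 1, so a_0 = ... = a_0 = 0. Factor out: x = 13^1 · u with u = 9/4 a unit in ℤ_13. Expand u iteratively via a_{v+i} = u_i mod 13, u_{i+1} = (u_i − a_{v+i})/13:
  u_0 = 9/4;  a_1 = 12;  u_1 = (u_0 − 12)/13 = -3/4
  u_1 = -3/4;  a_2 = 9;  u_2 = (u_1 − 9)/13 = -3/4
Digits: (0, 12, 9).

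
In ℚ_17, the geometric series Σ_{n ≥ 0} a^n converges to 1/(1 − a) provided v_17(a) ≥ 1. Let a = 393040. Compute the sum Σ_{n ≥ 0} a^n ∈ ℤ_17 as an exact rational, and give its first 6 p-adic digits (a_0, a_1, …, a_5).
Σ a^n = 1/(1 − a) = -1/393039;  first 6 digits = (1, 0, 0, 12, 4, 0)

v_17(a) = 3 ≥ 1, so the series converges in ℤ_17 to 1/(1 − a) = 1/(1 − 393040) = -1/393039. Expand this rational in ℤ_17: compute digits iteratively via d_i = x_i mod 17, x_{i+1} = (x_i − d_i)/17. The first 6 digits are (1, 0, 0, 12, 4, 0).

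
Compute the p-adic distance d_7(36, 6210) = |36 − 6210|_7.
d_7(36, 6210) = 1/343

Step 1 — x − y = 36 − 6210 = -6174. Step 2 — v_7(-6174) = 3 (factor: -6174 = −(7^3 · 18); the sign does not affect v_p). Step 3 — |x − y|_7 = 7^{-3} = 1/343.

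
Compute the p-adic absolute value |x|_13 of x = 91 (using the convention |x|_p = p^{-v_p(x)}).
|91|_13 = 1/13

Step 1 — compute v_13(x) by factoring powers of 13 out of the numerator and denominator: v_13(91) = 1. Step 2 — apply |x|_p = p^{-v_p(x)} = 13^{-1} = 1/13.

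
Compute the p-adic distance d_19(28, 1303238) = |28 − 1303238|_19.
d_19(28, 1303238) = 1/130321

Step 1 — x − y = 28 − 1303238 = -1303210. Step 2 — v_19(-1303210) = 4 (factor: -1303210 = −(19^4 · 10); the sign does not affect v_p). Step 3 — |x − y|_19 = 19^{-4} = 1/130321.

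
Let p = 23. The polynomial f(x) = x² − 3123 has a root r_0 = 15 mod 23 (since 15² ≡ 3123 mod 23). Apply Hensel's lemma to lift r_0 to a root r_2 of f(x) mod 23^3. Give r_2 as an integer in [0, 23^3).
r_2 = 4132 (mod 12167)

Hensel's recurrence: r_{i+1} = r_i − f(r_i)·(f′(r_i))^{-1} mod 23^{i+2}, with f′(x) = 2x. Iterate:
  r_0 = 15 (mod 23)
  r_1 = 429 (mod 529)
  r_2 = 4132 (mod 12167)
Final: r_2 = 4132, and one checks f(r_2) ≡ 0 mod 23^3.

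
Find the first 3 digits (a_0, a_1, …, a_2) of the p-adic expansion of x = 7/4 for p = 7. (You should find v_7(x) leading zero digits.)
(a_0, …, a_2) = (0, 2, 5)

v_7(7/4) = 1, so a_0 = ... = a_0 = 0. Factor out: x = 7^1 · u with u = 1/4 a unit in ℤ_7. Expand u iteratively via a_{v+i} = u_i mod 7, u_{i+1} = (u_i − a_{v+i})/7:
  u_0 = 1/4;  a_1 = 2;  u_1 = (u_0 − 2)/7 = -1/4
  u_1 = -1/4;  a_2 = 5;  u_2 = (u_1 − 5)/7 = -3/4
Digits: (0, 2, 5).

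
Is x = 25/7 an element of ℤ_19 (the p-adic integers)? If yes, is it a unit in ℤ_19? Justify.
x ∈ ℤ_19^× (unit); v_19(x) = 0

ℤ_19 = {x ∈ ℚ_19 : v_19(x) ≥ 0} and ℤ_19^× = {x ∈ ℤ_19 : v_19(x) = 0}. Here v_19(25/7) = v_19(num) − v_19(den) = 0; compare against these criteria.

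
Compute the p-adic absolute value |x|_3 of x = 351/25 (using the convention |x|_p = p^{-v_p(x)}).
|351/25|_3 = 1/27

Step 1 — compute v_3(x) by factoring powers of 3 out of the numerator and denominator: v_3(351/25) = 3. Step 2 — apply |x|_p = p^{-v_p(x)} = 3^{-3} = 1/27.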